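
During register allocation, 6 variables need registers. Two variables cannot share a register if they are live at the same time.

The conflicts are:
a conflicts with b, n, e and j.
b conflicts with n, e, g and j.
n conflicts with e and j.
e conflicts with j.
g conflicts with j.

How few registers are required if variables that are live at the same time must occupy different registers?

5

a, b, n, e, j pairwise conflict, so at least 5 registers are needed.
5 registers suffice: a=4, b=2, n=5, e=3, g=3, j=1. Every pair that conflicts lands in different registers.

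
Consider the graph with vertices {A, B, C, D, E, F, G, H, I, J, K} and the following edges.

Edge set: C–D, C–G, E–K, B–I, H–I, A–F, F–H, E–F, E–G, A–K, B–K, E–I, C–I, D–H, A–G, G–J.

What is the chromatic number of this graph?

2

D and H are adjacent, so at least 2 colors are needed.
2 colors suffice: color 1 → {D, F, G, I, K}; color 2 → {A, B, C, E, H, J}. Every edge joins two different colors.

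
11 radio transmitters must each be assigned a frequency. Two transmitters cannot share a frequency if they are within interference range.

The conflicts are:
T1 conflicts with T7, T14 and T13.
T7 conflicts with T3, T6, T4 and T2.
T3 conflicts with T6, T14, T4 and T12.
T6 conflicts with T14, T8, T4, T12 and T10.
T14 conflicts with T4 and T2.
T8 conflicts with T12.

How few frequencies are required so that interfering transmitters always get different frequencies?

T7, T3, T6, T4 pairwise conflict, so at least 4 frequencies are needed.
4 frequencies suffice: frequency 1 → {T1, T6, T2}; frequency 2 → {T3, T8, T10, T13}; frequency 3 → {T7, T14, T12}; frequency 4 → {T4}. Every pair that conflicts lands in different frequencies.

4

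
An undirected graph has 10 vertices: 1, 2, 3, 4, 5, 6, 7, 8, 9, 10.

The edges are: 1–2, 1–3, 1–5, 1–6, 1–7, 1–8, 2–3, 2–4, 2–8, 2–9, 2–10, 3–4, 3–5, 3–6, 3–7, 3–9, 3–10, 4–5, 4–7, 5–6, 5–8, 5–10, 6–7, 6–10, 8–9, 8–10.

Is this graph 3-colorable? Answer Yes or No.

1, 3, 5, 6 form a clique, so at least 4 colors are needed.
So 3 colors are not enough.

No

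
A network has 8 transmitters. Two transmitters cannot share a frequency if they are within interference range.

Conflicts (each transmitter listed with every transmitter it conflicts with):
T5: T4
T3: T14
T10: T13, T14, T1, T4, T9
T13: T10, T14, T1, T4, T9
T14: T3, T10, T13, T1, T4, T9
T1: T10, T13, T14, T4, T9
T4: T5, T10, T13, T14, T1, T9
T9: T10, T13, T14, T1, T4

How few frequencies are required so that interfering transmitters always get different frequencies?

T10, T13, T14, T1, T4, T9 pairwise conflict, so at least 6 frequencies are needed.
6 frequencies suffice: T5=1, T3=2, T10=3, T13=4, T14=1, T1=6, T4=2, T9=5. Each listed conflict is separated.

6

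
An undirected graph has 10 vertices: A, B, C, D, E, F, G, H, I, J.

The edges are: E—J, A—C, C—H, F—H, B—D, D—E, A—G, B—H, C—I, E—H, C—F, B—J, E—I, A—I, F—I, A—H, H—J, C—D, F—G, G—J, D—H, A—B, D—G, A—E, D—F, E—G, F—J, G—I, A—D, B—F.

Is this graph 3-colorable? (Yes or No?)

C, D, F, H form a clique, so at least 4 colors are needed.
So 3 colors are not enough.

No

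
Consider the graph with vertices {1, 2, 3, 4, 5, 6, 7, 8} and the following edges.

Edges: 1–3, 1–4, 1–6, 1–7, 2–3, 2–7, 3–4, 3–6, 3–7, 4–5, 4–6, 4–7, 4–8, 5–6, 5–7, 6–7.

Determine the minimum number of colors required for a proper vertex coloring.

5

1, 3, 4, 6, 7 are pairwise adjacent (a clique of size 5), so at least 5 colors are needed.
5 colors suffice: 1=e, 2=b, 3=d, 4=b, 5=d, 6=c, 7=a, 8=a. No two adjacent vertices share a color.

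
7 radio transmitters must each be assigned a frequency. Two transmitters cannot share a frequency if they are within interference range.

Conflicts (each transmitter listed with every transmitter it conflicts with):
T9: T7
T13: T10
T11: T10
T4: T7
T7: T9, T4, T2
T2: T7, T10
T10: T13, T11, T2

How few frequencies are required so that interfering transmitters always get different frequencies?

2

T4 and T7 conflict, so at least 2 frequencies are needed.
A valid assignment using 2 frequencies: T9=2, T13=2, T11=2, T4=2, T7=1, T2=2, T10=1. Each listed conflict is separated.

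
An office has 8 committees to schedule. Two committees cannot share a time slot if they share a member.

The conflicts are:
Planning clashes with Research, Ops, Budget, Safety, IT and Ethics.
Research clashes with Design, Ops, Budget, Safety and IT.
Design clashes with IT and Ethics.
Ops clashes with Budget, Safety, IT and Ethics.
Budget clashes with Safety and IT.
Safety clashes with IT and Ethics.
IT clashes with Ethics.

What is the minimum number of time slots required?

6

Planning, Research, Ops, Budget, Safety, IT all conflict with each other, so at least 6 time slots are needed.
6 time slots suffice: time slot 1 → {IT}; time slot 2 → {Research, Ethics}; time slot 3 → {Design, Ops}; time slot 4 → {Safety}; time slot 5 → {Planning}; time slot 6 → {Budget}. No two conflicting committees share a time slot.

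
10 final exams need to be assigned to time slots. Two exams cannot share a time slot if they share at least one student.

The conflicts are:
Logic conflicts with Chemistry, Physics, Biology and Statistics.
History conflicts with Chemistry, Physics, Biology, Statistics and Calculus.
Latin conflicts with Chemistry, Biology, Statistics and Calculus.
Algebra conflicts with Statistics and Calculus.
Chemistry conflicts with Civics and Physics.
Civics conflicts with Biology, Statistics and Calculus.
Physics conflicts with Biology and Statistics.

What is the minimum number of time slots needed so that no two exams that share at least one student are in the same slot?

Logic, Physics, Biology all conflict with each other, so at least 3 time slots are needed.
A valid assignment using 3 time slots: Logic=3, History=3, Latin=2, Algebra=2, Chemistry=1, Civics=2, Physics=2, Biology=1, Statistics=1, Calculus=1. Every pair that conflicts lands in different time slots.

3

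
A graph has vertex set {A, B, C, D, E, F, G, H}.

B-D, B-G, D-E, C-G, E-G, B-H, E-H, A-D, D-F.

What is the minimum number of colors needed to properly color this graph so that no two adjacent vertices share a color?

B and D are adjacent, so at least 2 colors are needed.
2 colors suffice: color red → {D, G, H}; color blue → {A, B, C, E, F}. No two adjacent vertices share a color.

2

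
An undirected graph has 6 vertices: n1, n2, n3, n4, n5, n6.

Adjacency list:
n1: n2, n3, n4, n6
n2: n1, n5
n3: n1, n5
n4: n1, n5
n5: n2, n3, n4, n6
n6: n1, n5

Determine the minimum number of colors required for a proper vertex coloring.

n4 and n5 are adjacent, so at least 2 colors are needed.
2 colors suffice: n1=R, n2=B, n3=B, n4=B, n5=R, n6=B. No two adjacent vertices share a color.

2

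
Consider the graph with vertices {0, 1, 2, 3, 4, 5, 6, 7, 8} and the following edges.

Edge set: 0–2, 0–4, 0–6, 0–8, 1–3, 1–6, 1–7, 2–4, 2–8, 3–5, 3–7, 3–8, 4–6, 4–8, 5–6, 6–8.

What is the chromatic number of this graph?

0, 2, 4, 8 are mutually adjacent (a clique of size 4), so at least 4 colors are needed.
4 colors suffice: color a → {1, 5, 8}; color b → {2, 3, 6}; color c → {0, 7}; color d → {4}. Each edge has distinct colors on its endpoints.

4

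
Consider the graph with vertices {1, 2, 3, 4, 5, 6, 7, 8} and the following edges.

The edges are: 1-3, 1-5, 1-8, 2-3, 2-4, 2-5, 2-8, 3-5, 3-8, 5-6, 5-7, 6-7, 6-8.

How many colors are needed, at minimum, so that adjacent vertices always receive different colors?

3

2, 3, 8 form a triangle, so at least 3 colors are needed.
One proper 3-coloring: 1=blue, 2=blue, 3=green, 4=red, 5=red, 6=blue, 7=green, 8=red. No two adjacent vertices share a color.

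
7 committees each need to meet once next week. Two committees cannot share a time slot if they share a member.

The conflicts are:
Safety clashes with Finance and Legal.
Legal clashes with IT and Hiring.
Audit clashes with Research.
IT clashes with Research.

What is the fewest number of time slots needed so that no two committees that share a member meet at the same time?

Safety and Finance conflict, so at least 2 time slots are needed.
2 time slots suffice: time slot 1 → {Finance, Legal, Research}; time slot 2 → {Safety, Audit, IT, Hiring}. Every pair that conflicts lands in different time slots.

2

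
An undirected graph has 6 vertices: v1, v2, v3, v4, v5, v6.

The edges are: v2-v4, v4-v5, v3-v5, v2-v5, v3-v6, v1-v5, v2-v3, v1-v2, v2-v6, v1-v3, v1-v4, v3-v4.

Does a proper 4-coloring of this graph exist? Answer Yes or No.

No

v1, v2, v3, v4, v5 are mutually adjacent (a clique of size 5), so at least 5 colors are needed.
So 4 colors are not enough.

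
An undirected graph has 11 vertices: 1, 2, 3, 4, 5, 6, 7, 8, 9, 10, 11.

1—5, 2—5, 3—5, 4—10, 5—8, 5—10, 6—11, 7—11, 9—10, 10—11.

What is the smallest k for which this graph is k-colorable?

7 and 11 are adjacent, so at least 2 colors are needed.
2 colors suffice: color red → {4, 5, 9, 11}; color blue → {1, 2, 3, 6, 7, 8, 10}. No two adjacent vertices share a color.

2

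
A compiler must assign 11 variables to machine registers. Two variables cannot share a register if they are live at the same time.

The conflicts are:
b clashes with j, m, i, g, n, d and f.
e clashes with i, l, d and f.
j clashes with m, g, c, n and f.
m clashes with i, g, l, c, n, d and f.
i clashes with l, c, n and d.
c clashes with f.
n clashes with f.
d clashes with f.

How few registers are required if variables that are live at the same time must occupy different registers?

5

b, j, m, n, f all conflict with each other, so at least 5 registers are needed.
5 registers suffice: register 1 → {e, m}; register 2 → {i, g, f}; register 3 → {b, l, c}; register 4 → {j, d}; register 5 → {n}. Every pair that conflicts lands in different registers.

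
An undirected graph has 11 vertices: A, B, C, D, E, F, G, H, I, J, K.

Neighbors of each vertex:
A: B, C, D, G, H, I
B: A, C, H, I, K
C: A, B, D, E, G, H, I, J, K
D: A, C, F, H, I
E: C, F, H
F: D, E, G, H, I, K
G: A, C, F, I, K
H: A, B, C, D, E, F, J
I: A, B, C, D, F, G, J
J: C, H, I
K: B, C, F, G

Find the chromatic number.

4

A, B, C, H form a clique, so at least 4 colors are needed.
4 colors suffice: color red → {C, F}; color blue → {H, I, K}; color green → {A, E, J}; color yellow → {B, D, G}. Each edge has distinct colors on its endpoints.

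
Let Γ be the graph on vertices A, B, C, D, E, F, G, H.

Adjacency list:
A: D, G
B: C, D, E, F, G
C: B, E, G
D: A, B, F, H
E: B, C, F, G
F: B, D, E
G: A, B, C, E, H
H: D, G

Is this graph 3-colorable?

B, C, E, G are mutually adjacent (a clique of size 4), so at least 4 colors are needed.
So 3 colors are not enough.

No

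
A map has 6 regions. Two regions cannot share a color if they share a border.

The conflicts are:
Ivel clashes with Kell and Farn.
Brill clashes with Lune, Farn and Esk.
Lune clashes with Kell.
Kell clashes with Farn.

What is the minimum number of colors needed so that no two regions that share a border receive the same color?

3

Ivel, Kell, Farn all conflict with each other, so at least 3 colors are needed.
3 colors suffice: color 1 → {Brill, Kell}; color 2 → {Lune, Farn, Esk}; color 3 → {Ivel}. Each listed conflict is separated.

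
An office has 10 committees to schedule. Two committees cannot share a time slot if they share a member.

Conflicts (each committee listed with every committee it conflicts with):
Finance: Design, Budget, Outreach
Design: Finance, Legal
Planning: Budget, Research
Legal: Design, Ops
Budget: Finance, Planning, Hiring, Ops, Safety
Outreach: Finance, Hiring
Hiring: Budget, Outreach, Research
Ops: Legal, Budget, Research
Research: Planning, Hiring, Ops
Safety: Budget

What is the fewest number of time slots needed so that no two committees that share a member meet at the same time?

3

The cycle Ops-Budget-Finance-Design-Legal-Ops has odd length 5, so it cannot be 2-colored; at least 3 time slots are needed.
3 time slots suffice: time slot 1 → {Legal, Budget, Outreach, Research}; time slot 2 → {Finance, Planning, Hiring, Ops, Safety}; time slot 3 → {Design}. Each listed conflict is separated.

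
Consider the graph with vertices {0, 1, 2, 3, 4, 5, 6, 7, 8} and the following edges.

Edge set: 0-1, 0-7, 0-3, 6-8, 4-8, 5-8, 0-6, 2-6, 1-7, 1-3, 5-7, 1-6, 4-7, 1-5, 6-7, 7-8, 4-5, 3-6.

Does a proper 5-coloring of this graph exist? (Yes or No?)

The chromatic number is 4. 0, 1, 6, 7 are pairwise adjacent (a clique of size 4), so at least 4 colors are needed.
A valid assignment using 4 colors: 0=d, 1=c, 2=b, 3=b, 4=d, 5=a, 6=a, 7=b, 8=c.
Since 5 ≥ 4, a proper 5-coloring certainly exists.

Yes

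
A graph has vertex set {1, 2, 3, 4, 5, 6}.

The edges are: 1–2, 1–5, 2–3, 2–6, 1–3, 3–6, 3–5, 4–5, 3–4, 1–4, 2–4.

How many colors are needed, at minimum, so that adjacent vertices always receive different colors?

1, 3, 4, 5 are pairwise adjacent (a clique of size 4), so at least 4 colors are needed.
4 colors suffice: 1=yellow, 2=blue, 3=red, 4=green, 5=blue, 6=green. Each edge has distinct colors on its endpoints.

4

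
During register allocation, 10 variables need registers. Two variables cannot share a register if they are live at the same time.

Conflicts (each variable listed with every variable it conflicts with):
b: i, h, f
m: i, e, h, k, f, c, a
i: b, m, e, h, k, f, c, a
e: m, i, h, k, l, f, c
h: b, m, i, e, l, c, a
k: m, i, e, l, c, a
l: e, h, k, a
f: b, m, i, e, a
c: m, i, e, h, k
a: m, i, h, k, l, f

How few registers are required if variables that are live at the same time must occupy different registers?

m, i, e, k, c are mutually in conflict, so at least 5 registers are needed.
A valid assignment using 5 registers: b=2, m=2, i=1, e=4, h=3, k=3, l=1, f=3, c=5, a=4. Every pair that conflicts lands in different registers.

5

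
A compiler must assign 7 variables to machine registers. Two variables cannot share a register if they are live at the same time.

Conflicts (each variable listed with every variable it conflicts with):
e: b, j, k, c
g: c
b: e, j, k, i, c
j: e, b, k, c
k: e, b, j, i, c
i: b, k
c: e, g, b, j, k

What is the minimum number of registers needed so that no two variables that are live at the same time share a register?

e, b, j, k, c are mutually in conflict, so at least 5 registers are needed.
5 registers suffice: register 1 → {i, c}; register 2 → {g, k}; register 3 → {b}; register 4 → {j}; register 5 → {e}. Each listed conflict is separated.

5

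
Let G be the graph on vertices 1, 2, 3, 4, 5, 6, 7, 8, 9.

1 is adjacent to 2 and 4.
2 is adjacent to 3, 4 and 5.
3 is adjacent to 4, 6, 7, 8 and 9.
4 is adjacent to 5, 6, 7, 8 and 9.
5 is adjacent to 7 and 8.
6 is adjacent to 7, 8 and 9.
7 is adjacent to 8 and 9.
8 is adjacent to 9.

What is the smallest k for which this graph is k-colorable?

6

3, 4, 6, 7, 8, 9 form a clique, so at least 6 colors are needed.
6 colors suffice: color a → {4}; color b → {1, 3, 5}; color c → {2, 8}; color d → {7}; color e → {9}; color f → {6}. Each edge has distinct colors on its endpoints.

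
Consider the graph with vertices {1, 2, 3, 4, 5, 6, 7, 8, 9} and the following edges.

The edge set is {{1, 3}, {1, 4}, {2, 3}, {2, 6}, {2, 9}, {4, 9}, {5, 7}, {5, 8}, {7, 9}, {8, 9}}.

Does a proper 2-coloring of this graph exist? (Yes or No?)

No

The cycle 3-2-9-4-1-3 has odd length 5, so it cannot be 2-colored; at least 3 colors are needed.
So 2 colors are not enough.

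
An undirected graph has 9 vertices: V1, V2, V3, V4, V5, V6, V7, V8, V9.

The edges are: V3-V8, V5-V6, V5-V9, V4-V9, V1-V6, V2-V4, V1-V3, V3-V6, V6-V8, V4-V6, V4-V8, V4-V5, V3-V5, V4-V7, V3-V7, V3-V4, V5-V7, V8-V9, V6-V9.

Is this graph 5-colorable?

The chromatic number is 4. V3, V4, V6, V8 form a clique, so at least 4 colors are needed.
4 colors suffice: color 1 → {V1, V4}; color 2 → {V2, V3, V9}; color 3 → {V6, V7}; color 4 → {V5, V8}.
Since 5 ≥ 4, a proper 5-coloring certainly exists.

Yes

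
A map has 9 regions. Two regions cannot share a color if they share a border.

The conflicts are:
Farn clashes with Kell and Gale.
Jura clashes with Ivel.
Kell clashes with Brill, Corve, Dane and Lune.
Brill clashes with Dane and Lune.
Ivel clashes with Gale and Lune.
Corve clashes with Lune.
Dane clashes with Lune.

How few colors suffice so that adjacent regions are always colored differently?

4

Kell, Brill, Dane, Lune are mutually in conflict, so at least 4 colors are needed.
A valid assignment using 4 colors: Farn=3, Jura=1, Kell=2, Brill=3, Ivel=2, Gale=1, Corve=3, Dane=4, Lune=1. No two conflicting regions share a color.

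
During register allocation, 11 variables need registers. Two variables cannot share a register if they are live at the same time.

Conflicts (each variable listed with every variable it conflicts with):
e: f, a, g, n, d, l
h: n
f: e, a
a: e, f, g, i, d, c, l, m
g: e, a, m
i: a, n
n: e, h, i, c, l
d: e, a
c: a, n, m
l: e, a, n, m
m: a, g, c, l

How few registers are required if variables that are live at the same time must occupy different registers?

e, a, l all conflict with each other, so at least 3 registers are needed.
3 registers suffice: register 1 → {a, n}; register 2 → {e, h, i, m}; register 3 → {f, g, d, c, l}. Each listed conflict is separated.

3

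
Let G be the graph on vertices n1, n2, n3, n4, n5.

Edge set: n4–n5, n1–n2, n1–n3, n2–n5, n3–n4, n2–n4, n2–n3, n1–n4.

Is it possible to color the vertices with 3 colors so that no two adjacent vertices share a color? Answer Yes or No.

n1, n2, n3, n4 are pairwise adjacent (a clique of size 4), so at least 4 colors are needed.
So 3 colors are not enough.

No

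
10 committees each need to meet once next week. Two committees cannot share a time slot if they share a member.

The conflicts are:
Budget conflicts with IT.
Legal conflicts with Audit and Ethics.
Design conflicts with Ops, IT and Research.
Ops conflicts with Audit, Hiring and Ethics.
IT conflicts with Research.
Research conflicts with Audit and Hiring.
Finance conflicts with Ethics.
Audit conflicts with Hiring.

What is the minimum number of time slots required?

3

Design, IT, Research all conflict with each other, so at least 3 time slots are needed.
3 time slots suffice: Budget=2, Legal=2, Design=3, Ops=2, IT=1, Research=2, Finance=2, Audit=1, Hiring=3, Ethics=1. Each listed conflict is separated.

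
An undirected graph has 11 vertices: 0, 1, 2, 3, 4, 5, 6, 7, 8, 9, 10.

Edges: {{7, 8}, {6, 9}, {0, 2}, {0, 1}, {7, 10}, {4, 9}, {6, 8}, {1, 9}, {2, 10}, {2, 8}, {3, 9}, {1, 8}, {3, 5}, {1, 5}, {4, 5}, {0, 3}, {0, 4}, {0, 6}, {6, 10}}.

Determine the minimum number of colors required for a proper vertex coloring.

2

1 and 9 are adjacent, so at least 2 colors are needed.
2 colors suffice: color a → {0, 5, 8, 9, 10}; color b → {1, 2, 3, 4, 6, 7}. Every edge joins two different colors.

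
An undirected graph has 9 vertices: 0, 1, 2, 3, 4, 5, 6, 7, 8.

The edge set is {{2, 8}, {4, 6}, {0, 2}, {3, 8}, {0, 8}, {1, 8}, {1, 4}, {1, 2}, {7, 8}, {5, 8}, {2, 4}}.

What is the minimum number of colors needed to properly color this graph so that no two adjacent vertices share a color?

1, 2, 4 are mutually adjacent, so at least 3 colors are needed.
3 colors suffice: 0=c, 1=c, 2=b, 3=b, 4=a, 5=b, 6=b, 7=b, 8=a. No two adjacent vertices share a color.

3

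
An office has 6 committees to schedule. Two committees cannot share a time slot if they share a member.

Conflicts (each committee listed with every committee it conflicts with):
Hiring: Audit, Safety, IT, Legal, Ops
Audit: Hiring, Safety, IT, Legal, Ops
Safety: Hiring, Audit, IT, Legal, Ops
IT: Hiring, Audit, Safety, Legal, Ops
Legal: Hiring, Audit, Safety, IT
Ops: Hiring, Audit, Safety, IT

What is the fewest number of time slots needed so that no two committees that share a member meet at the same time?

5

Hiring, Audit, Safety, IT, Ops all conflict with each other, so at least 5 time slots are needed.
A valid assignment using 5 time slots: Hiring=2, Audit=4, Safety=3, IT=1, Legal=5, Ops=5. Every pair that conflicts lands in different time slots.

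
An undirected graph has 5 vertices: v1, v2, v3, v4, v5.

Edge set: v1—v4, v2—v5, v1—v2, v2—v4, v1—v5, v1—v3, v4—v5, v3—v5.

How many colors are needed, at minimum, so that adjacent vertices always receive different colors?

4

v1, v2, v4, v5 form a clique, so at least 4 colors are needed.
4 colors suffice: color 1 → {v1}; color 2 → {v5}; color 3 → {v3, v4}; color 4 → {v2}. Each edge has distinct colors on its endpoints.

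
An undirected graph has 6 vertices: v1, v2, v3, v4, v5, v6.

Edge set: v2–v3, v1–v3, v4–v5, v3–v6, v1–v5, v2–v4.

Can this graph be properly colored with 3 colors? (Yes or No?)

The chromatic number is 3. The cycle v4-v5-v1-v3-v2-v4 has odd length 5, so it cannot be 2-colored; at least 3 colors are needed.
3 colors suffice: color 1 → {v3, v5}; color 2 → {v1, v2, v6}; color 3 → {v4}.
That is already a proper 3-coloring.

Yes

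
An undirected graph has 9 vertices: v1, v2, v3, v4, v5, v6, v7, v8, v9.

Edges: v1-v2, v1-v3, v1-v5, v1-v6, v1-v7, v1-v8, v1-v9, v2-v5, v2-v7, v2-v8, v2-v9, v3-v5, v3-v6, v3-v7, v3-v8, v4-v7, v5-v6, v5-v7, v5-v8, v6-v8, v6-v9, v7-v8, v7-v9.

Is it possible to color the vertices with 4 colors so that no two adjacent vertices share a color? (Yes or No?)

No

v1, v2, v5, v7, v8 form a clique, so at least 5 colors are needed.
So 4 colors are not enough.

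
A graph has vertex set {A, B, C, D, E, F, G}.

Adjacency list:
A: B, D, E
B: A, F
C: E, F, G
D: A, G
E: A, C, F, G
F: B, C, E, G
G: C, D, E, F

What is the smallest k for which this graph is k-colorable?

C, E, F, G are mutually adjacent (a clique of size 4), so at least 4 colors are needed.
4 colors suffice: color red → {A, G}; color blue → {D, F}; color green → {B, E}; color yellow → {C}. Each edge has distinct colors on its endpoints.

4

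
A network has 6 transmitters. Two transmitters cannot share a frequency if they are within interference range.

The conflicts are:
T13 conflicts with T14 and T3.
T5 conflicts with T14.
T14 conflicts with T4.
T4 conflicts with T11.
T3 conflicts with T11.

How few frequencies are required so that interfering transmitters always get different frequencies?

3

The cycle T3-T13-T14-T4-T11-T3 has odd length 5, so it cannot be 2-colored; at least 3 frequencies are needed.
3 frequencies suffice: frequency 1 → {T14, T3}; frequency 2 → {T13, T5, T11}; frequency 3 → {T4}. No two conflicting transmitters share a frequency.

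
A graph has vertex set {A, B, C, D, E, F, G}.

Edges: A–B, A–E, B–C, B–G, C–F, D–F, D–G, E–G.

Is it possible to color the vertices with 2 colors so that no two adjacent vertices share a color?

No

The cycle D-F-C-B-G-D has odd length 5, so it cannot be 2-colored; at least 3 colors are needed.
So 2 colors are not enough.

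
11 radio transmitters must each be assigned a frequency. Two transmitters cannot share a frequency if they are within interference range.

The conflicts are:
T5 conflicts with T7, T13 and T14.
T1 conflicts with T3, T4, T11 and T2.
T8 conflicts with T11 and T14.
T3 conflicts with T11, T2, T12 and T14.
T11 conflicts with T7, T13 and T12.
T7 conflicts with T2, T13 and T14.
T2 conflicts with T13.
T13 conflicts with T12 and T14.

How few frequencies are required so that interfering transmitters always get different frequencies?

4

T5, T7, T13, T14 pairwise conflict, so at least 4 frequencies are needed.
Using 4 frequencies: T5=4, T1=3, T8=2, T3=2, T4=1, T11=1, T7=3, T2=1, T13=2, T12=3, T14=1. Each listed conflict is separated.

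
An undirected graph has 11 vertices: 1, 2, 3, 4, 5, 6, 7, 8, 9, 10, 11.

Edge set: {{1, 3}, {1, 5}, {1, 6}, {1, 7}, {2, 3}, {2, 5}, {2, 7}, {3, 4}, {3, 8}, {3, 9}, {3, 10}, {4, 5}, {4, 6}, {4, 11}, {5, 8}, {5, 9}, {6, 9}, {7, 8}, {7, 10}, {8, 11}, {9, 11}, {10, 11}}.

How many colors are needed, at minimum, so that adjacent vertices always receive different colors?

7 and 8 are adjacent, so at least 2 colors are needed.
2 colors suffice: color red → {3, 5, 6, 7, 11}; color blue → {1, 2, 4, 8, 9, 10}. Every edge joins two different colors.

2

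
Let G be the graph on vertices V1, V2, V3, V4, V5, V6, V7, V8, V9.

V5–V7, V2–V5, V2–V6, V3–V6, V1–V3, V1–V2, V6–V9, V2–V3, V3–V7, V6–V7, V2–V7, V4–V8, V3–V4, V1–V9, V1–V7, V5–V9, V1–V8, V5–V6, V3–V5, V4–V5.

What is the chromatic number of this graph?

5

V2, V3, V5, V6, V7 are mutually adjacent (a clique of size 5), so at least 5 colors are needed.
A valid assignment using 5 colors: V1=1, V2=3, V3=2, V4=3, V5=1, V6=5, V7=4, V8=2, V9=2. Each edge has distinct colors on its endpoints.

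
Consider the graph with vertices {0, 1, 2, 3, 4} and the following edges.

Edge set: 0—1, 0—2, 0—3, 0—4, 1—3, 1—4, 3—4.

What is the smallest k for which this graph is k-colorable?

0, 1, 3, 4 are mutually adjacent (a clique of size 4), so at least 4 colors are needed.
4 colors suffice: color a → {0}; color b → {2, 4}; color c → {1}; color d → {3}. Every edge joins two different colors.

4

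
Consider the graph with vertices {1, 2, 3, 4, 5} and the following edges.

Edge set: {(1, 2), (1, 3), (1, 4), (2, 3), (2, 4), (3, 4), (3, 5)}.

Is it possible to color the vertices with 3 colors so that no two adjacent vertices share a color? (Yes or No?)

No

1, 2, 3, 4 form a clique, so at least 4 colors are needed.
So 3 colors are not enough.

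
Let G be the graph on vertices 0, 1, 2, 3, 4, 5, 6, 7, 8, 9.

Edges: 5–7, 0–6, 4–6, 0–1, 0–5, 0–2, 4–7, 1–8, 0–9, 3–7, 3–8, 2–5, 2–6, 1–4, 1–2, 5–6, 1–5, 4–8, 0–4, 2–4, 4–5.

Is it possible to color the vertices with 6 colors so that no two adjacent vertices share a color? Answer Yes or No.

Yes

The chromatic number is 5. 0, 1, 2, 4, 5 are mutually adjacent (a clique of size 5), so at least 5 colors are needed.
One proper 5-coloring: 0=b, 1=d, 2=e, 3=a, 4=a, 5=c, 6=d, 7=b, 8=b, 9=a.
Since 6 ≥ 5, a proper 6-coloring certainly exists.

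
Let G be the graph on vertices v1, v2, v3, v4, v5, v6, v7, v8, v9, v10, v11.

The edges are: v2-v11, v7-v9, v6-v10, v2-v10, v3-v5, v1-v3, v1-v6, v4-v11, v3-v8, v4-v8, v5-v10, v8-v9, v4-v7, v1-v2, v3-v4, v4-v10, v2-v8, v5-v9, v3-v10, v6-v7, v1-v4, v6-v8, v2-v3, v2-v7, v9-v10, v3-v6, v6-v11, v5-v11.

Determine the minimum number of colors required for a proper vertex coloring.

3

v5, v9, v10 are pairwise adjacent, so at least 3 colors are needed.
3 colors suffice: color 1 → {v3, v9, v11}; color 2 → {v2, v4, v5, v6}; color 3 → {v1, v7, v8, v10}. No two adjacent vertices share a color.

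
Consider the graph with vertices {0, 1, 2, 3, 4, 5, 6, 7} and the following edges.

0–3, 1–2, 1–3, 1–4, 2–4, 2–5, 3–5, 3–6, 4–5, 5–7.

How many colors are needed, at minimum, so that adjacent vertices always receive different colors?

3

2, 4, 5 are mutually adjacent, so at least 3 colors are needed.
A valid assignment using 3 colors: 0=a, 1=a, 2=c, 3=b, 4=b, 5=a, 6=a, 7=b. Each edge has distinct colors on its endpoints.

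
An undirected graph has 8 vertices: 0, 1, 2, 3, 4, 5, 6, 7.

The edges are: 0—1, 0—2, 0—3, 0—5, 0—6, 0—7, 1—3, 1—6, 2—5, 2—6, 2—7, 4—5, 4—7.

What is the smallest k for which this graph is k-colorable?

3

0, 1, 3 are pairwise adjacent, so at least 3 colors are needed.
3 colors suffice: color a → {0, 4}; color b → {1, 2}; color c → {3, 5, 6, 7}. Each edge has distinct colors on its endpoints.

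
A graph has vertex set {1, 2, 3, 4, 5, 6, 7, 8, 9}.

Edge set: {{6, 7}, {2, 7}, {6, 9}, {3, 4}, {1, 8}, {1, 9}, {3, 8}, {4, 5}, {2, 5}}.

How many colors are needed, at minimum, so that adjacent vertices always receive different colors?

3

The cycle 7-2-5-4-3-8-1-9-6-7 has odd length 9, so it cannot be 2-colored; at least 3 colors are needed.
3 colors suffice: color a → {1, 2, 3, 6}; color b → {4, 7, 8, 9}; color c → {5}. Every edge joins two different colors.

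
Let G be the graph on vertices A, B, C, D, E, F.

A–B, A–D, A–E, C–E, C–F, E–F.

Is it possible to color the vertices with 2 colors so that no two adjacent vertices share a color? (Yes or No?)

No

C, E, F form a triangle, so at least 3 colors are needed.
So 2 colors are not enough.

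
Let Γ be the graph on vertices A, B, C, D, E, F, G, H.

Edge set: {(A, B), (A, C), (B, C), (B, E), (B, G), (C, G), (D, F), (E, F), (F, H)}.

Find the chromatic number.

B, C, G are pairwise adjacent, so at least 3 colors are needed.
One proper 3-coloring: A=green, B=red, C=blue, D=blue, E=blue, F=red, G=green, H=blue. Every edge joins two different colors.

3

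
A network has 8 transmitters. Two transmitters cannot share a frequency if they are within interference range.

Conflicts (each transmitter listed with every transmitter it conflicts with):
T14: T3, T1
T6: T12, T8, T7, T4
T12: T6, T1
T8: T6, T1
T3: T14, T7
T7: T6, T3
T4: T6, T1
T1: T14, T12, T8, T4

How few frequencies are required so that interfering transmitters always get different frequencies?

T6 and T8 conflict, so at least 2 frequencies are needed.
2 frequencies suffice: frequency 1 → {T6, T3, T1}; frequency 2 → {T14, T12, T8, T7, T4}. No two conflicting transmitters share a frequency.

2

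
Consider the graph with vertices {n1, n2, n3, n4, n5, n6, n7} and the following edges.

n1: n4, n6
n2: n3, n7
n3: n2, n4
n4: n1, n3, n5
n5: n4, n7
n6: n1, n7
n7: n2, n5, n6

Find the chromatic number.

The cycle n5-n7-n2-n3-n4-n5 has odd length 5, so it cannot be 2-colored; at least 3 colors are needed.
One proper 3-coloring: n1=3, n2=2, n3=3, n4=1, n5=2, n6=2, n7=1. Each edge has distinct colors on its endpoints.

3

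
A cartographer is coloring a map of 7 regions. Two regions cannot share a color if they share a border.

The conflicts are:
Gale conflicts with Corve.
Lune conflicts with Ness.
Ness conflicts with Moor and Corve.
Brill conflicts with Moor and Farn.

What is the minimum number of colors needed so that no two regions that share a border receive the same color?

2

Lune and Ness conflict, so at least 2 colors are needed.
One proper 2-coloring: Gale=1, Lune=2, Ness=1, Brill=1, Moor=2, Corve=2, Farn=2. Every pair that conflicts lands in different colors.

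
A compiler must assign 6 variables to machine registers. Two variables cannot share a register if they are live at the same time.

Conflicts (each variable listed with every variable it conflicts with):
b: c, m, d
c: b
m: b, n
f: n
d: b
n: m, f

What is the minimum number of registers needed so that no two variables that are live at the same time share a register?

2

f and n conflict, so at least 2 registers are needed.
2 registers suffice: register 1 → {b, n}; register 2 → {c, m, f, d}. Each listed conflict is separated.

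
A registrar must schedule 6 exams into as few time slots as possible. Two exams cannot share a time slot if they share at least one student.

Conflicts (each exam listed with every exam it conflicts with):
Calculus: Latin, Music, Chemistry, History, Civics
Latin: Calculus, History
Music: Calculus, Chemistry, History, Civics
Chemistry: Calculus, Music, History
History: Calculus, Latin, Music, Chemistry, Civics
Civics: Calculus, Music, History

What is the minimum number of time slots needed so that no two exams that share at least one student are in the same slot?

Calculus, Music, History, Civics pairwise conflict, so at least 4 time slots are needed.
Using 4 time slots: Calculus=1, Latin=3, Music=3, Chemistry=4, History=2, Civics=4. No two conflicting exams share a time slot.

4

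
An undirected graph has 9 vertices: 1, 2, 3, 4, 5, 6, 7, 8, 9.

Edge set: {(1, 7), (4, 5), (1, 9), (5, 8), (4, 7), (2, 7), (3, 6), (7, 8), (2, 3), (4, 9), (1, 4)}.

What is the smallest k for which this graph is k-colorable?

3

1, 4, 9 form a triangle, so at least 3 colors are needed.
3 colors suffice: color red → {2, 4, 6, 8}; color blue → {3, 5, 7, 9}; color green → {1}. No two adjacent vertices share a color.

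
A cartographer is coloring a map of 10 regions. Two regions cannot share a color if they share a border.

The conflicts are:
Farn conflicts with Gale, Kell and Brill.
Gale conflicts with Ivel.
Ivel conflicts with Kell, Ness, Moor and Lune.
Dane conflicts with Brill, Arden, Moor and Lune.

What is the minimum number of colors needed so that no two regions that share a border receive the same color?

Dane and Arden conflict, so at least 2 colors are needed.
A valid assignment using 2 colors: Farn=1, Gale=2, Ivel=1, Kell=2, Ness=2, Dane=1, Brill=2, Arden=2, Moor=2, Lune=2. Each listed conflict is separated.

2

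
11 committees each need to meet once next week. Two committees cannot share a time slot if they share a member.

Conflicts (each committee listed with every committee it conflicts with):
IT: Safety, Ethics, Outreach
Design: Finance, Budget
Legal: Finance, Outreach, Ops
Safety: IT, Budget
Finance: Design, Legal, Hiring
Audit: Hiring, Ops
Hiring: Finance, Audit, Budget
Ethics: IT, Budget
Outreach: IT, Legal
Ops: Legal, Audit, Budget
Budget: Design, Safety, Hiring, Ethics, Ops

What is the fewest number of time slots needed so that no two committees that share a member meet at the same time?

3

The cycle Legal-Finance-Design-Budget-Ops-Legal has odd length 5, so it cannot be 2-colored; at least 3 time slots are needed.
3 time slots suffice: IT=1, Design=2, Legal=2, Safety=2, Finance=1, Audit=1, Hiring=2, Ethics=2, Outreach=3, Ops=3, Budget=1. No two conflicting committees share a time slot.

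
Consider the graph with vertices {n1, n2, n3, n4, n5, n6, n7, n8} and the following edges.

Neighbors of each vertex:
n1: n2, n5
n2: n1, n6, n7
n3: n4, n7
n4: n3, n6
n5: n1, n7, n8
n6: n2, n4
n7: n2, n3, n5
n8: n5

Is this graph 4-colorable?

The chromatic number is 3. The cycle n3-n4-n6-n2-n7-n3 has odd length 5, so it cannot be 2-colored; at least 3 colors are needed.
3 colors suffice: n1=1, n2=2, n3=3, n4=2, n5=2, n6=1, n7=1, n8=1.
Since 4 ≥ 3, a proper 4-coloring certainly exists.

Yes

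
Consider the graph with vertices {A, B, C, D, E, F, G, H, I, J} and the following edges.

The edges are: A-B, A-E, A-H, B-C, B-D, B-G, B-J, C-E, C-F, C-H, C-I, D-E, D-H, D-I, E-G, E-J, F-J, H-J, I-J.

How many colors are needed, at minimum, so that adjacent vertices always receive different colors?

D and E are adjacent, so at least 2 colors are needed.
A valid assignment using 2 colors: A=2, B=1, C=2, D=2, E=1, F=1, G=2, H=1, I=1, J=2. Every edge joins two different colors.

2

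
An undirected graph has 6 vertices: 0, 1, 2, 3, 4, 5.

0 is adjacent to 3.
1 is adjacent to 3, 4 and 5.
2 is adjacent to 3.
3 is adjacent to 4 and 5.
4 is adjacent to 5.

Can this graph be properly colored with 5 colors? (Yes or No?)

The chromatic number is 4. 1, 3, 4, 5 form a clique, so at least 4 colors are needed.
4 colors suffice: color red → {3}; color blue → {0, 2, 4}; color green → {5}; color yellow → {1}.
Since 5 ≥ 4, a proper 5-coloring certainly exists.

Yes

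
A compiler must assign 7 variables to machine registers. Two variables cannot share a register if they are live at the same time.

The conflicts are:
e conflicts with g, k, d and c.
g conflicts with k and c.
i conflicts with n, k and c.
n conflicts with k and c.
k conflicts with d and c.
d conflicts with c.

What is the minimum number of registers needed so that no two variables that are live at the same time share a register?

4

i, n, k, c all conflict with each other, so at least 4 registers are needed.
4 registers suffice: register 1 → {k}; register 2 → {c}; register 3 → {e, n}; register 4 → {g, i, d}. No two conflicting variables share a register.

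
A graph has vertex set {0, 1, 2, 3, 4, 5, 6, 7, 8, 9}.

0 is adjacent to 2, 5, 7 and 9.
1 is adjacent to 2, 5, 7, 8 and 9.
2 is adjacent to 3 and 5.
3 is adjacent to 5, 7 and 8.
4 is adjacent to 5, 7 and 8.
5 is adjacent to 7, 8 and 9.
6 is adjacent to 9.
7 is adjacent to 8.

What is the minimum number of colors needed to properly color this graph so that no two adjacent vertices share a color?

3, 5, 7, 8 are mutually adjacent (a clique of size 4), so at least 4 colors are needed.
4 colors suffice: color red → {5, 6}; color blue → {2, 7, 9}; color green → {0, 8}; color yellow → {1, 3, 4}. Each edge has distinct colors on its endpoints.

4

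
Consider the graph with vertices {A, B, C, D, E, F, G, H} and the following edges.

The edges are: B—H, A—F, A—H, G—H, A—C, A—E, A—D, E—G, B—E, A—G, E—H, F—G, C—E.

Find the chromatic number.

4

A, E, G, H are pairwise adjacent (a clique of size 4), so at least 4 colors are needed.
4 colors suffice: color 1 → {A, B}; color 2 → {D, E, F}; color 3 → {C, G}; color 4 → {H}. No two adjacent vertices share a color.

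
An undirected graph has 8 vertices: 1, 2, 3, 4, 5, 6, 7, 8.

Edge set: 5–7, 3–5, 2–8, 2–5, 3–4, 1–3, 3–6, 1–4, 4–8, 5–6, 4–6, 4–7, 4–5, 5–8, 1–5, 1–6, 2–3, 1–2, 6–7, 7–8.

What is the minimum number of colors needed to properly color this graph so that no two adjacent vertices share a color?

5

1, 3, 4, 5, 6 are mutually adjacent (a clique of size 5), so at least 5 colors are needed.
5 colors suffice: 1=yellow, 2=blue, 3=green, 4=blue, 5=red, 6=purple, 7=green, 8=yellow. No two adjacent vertices share a color.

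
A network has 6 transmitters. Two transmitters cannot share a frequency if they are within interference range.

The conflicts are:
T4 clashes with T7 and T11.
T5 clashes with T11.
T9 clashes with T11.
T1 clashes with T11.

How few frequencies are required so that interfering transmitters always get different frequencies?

T4 and T7 conflict, so at least 2 frequencies are needed.
2 frequencies suffice: frequency 1 → {T7, T11}; frequency 2 → {T4, T5, T9, T1}. No two conflicting transmitters share a frequency.

2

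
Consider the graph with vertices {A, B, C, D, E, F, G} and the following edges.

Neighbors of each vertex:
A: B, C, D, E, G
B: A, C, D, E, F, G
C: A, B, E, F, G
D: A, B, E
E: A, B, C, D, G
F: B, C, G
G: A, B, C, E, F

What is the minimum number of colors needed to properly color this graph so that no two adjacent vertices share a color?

A, B, C, E, G form a clique, so at least 5 colors are needed.
5 colors suffice: color 1 → {B}; color 2 → {A, F}; color 3 → {C, D}; color 4 → {E}; color 5 → {G}. Each edge has distinct colors on its endpoints.

5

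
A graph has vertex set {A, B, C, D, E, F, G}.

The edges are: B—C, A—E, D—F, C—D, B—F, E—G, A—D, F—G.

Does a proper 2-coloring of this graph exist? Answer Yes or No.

No

The cycle F-D-A-E-G-F has odd length 5, so it cannot be 2-colored; at least 3 colors are needed.
So 2 colors are not enough.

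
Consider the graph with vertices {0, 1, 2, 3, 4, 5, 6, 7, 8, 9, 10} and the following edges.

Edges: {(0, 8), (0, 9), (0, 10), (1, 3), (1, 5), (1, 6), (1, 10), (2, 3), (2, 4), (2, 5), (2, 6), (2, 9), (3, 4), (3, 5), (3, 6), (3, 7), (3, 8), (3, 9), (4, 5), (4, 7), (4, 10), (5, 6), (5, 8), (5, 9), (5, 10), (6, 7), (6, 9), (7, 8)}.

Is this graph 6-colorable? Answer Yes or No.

Yes

The chromatic number is 5. 2, 3, 5, 6, 9 form a clique, so at least 5 colors are needed.
One proper 5-coloring: 0=a, 1=d, 2=e, 3=b, 4=c, 5=a, 6=c, 7=a, 8=c, 9=d, 10=b.
Since 6 ≥ 5, a proper 6-coloring certainly exists.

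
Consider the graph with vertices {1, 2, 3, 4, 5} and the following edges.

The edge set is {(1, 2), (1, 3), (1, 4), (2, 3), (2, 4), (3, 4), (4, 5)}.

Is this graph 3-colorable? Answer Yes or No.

No

1, 2, 3, 4 are pairwise adjacent (a clique of size 4), so at least 4 colors are needed.
So 3 colors are not enough.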